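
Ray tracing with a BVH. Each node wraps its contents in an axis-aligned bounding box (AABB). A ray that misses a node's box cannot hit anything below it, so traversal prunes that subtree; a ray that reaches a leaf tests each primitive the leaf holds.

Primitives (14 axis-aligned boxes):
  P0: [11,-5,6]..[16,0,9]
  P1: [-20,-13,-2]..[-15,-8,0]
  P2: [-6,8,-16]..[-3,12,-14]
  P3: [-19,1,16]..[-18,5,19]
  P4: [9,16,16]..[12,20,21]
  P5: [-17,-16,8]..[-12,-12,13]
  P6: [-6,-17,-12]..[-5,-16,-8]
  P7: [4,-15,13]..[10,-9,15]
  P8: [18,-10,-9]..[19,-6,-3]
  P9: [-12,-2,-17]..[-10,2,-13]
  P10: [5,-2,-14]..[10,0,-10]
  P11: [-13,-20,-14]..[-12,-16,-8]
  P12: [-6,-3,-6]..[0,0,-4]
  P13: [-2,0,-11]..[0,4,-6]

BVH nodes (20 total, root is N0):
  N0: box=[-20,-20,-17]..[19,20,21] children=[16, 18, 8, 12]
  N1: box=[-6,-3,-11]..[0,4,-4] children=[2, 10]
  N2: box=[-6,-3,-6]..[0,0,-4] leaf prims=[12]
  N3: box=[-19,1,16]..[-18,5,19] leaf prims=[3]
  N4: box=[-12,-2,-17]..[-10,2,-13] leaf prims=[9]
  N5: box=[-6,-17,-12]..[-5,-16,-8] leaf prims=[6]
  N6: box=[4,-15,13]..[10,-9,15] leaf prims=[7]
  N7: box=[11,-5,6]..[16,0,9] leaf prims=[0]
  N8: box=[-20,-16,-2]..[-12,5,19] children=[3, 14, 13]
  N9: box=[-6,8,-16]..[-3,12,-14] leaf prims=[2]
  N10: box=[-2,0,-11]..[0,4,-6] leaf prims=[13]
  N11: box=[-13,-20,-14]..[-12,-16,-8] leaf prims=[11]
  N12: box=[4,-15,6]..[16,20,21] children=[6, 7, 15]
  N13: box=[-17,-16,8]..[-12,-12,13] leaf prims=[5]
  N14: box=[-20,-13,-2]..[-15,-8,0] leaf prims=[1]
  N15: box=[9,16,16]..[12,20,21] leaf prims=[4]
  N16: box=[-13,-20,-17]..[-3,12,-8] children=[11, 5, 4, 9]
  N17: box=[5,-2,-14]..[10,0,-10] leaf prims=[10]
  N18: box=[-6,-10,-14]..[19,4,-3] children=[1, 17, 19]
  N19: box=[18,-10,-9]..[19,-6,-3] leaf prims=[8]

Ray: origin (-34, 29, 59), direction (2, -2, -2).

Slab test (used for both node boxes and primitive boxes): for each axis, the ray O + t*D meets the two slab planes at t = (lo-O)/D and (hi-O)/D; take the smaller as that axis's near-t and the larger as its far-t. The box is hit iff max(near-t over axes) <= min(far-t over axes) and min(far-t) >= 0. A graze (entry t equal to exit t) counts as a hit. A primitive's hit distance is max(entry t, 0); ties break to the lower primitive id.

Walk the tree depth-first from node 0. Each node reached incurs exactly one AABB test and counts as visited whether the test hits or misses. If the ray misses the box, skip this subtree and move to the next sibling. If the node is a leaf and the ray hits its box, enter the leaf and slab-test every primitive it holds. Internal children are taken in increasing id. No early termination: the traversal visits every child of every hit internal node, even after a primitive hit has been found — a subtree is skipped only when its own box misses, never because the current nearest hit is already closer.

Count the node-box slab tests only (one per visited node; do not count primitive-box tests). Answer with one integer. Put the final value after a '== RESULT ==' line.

Walk:
N0 x:[7,53/2] y:[9/2,49/2] z:[19,38] -> hit [19,49/2], descend [8, 12, 16, 18]
  N8 x:[7,11] y:[12,45/2] z:[20,61/2] -> miss, prune
  N12 x:[19,25] y:[9/2,22] z:[19,53/2] -> hit [19,22], descend [6, 7, 15]
    N6 x:[19,22] y:[19,22] z:[22,23] -> hit [22,22] leaf, test {P7@t=22}
    N7 x:[45/2,25] y:[29/2,17] z:[25,53/2] -> miss, prune
    N15 x:[43/2,23] y:[9/2,13/2] z:[19,43/2] -> miss, prune
  N16 x:[21/2,31/2] y:[17/2,49/2] z:[67/2,38] -> miss, prune
  N18 x:[14,53/2] y:[25/2,39/2] z:[31,73/2] -> miss, prune

8 AABB tests over nodes [0, 8, 12, 6, 7, 15, 16, 18]; 1 leaf entered; closest P7.

== RESULT ==
8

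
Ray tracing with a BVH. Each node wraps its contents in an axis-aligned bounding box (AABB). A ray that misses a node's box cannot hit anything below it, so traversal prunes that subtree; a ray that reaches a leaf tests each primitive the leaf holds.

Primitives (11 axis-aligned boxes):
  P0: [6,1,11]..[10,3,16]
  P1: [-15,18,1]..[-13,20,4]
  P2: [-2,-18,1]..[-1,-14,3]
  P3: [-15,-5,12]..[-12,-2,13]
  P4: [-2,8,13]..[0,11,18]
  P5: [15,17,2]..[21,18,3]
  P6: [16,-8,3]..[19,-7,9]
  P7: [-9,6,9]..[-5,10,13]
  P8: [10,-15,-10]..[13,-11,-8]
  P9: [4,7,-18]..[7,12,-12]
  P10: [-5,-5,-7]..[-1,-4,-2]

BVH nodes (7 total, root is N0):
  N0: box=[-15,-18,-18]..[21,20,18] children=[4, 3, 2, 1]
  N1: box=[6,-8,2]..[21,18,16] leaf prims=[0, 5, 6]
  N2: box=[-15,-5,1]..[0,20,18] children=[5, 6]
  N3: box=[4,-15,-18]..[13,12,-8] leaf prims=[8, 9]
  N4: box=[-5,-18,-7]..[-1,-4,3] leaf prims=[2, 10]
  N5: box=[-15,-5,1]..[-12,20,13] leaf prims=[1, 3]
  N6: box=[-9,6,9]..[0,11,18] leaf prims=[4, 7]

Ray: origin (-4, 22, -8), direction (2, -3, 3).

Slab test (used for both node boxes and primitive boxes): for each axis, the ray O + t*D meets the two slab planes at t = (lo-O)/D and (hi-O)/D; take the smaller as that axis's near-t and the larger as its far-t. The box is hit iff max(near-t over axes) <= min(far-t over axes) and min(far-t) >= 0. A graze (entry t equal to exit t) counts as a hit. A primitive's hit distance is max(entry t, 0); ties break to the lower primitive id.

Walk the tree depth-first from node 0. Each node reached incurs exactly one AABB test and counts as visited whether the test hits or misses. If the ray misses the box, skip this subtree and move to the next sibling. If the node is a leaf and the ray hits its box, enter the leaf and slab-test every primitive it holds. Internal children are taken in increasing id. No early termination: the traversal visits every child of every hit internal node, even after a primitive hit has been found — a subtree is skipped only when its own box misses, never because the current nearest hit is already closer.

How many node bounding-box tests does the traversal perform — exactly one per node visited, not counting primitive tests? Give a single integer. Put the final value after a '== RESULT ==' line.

Trace the traversal:
N0 x:[-11/2,25/2] y:[2/3,40/3] z:[-10/3,26/3] -> hit [2/3,26/3], descend [1, 2, 3, 4]
  N1 x:[5,25/2] y:[4/3,10] z:[10/3,8] -> hit [5,8] leaf, test {P0@t=19/3, P5(miss), P6(miss)}
  N2 x:[-11/2,2] y:[2/3,9] z:[3,26/3] -> miss, prune
  N3 x:[4,17/2] y:[10/3,37/3] z:[-10/3,0] -> miss, prune
  N4 x:[-1/2,3/2] y:[26/3,40/3] z:[1/3,11/3] -> miss, prune

Summary -> nodes [0, 1, 2, 3, 4]; box-tests=5; leaf-entries=1; first=P0

== RESULT ==
5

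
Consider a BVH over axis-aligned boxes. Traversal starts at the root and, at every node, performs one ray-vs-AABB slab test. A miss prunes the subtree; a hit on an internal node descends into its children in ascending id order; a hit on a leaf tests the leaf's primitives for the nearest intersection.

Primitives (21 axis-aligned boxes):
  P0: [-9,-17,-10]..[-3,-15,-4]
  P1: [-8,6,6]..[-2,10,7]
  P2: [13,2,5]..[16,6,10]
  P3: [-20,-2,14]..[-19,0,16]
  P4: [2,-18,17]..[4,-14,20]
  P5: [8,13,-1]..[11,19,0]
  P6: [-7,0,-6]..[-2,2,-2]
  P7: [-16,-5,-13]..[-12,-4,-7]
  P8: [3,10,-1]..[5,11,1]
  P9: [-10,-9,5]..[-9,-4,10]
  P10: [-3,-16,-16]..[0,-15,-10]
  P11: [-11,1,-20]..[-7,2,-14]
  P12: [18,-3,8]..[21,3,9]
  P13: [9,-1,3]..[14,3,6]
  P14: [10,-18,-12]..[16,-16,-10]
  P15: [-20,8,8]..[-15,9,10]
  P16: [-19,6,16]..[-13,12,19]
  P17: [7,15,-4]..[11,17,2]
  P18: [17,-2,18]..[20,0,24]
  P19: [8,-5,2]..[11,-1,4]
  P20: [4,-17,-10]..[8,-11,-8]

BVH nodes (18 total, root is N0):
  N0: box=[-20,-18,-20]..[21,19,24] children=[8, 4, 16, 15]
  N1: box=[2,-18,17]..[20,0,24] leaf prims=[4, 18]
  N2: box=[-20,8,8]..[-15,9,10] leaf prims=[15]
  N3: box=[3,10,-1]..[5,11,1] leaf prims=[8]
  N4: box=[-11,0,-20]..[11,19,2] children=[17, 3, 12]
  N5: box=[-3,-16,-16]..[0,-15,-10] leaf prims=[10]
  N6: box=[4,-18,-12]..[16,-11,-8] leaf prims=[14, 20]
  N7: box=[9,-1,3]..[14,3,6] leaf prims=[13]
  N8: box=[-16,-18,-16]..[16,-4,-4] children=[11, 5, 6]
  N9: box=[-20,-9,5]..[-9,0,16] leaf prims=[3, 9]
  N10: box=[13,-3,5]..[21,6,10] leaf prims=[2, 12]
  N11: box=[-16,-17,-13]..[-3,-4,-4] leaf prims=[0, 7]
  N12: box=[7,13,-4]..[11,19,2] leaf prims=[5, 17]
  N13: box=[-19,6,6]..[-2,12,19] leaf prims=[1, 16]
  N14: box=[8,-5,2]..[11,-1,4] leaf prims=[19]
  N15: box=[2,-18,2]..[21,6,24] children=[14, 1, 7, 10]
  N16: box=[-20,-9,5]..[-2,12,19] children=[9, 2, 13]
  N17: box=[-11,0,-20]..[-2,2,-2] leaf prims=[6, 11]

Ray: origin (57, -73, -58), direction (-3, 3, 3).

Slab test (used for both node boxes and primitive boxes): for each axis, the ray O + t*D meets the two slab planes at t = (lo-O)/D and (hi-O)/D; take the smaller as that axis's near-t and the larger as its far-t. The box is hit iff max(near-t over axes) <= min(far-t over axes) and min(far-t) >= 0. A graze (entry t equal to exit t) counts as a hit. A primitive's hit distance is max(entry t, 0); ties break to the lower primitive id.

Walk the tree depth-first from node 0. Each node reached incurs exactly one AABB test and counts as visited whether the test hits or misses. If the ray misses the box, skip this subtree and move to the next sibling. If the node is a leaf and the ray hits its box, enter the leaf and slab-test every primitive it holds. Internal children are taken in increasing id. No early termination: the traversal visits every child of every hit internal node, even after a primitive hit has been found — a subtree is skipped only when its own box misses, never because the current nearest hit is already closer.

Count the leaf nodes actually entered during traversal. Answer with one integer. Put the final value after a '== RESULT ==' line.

Traverse from the root:
N0 x:[12,77/3] y:[55/3,92/3] z:[38/3,82/3] -> hit [55/3,77/3], descend [4, 8, 15, 16]
  N4 x:[46/3,68/3] y:[73/3,92/3] z:[38/3,20] -> miss, prune
  N8 x:[41/3,73/3] y:[55/3,23] z:[14,18] -> miss, prune
  N15 x:[12,55/3] y:[55/3,79/3] z:[20,82/3] -> miss, prune
  N16 x:[59/3,77/3] y:[64/3,85/3] z:[21,77/3] -> hit [64/3,77/3], descend [2, 9, 13]
    N2 x:[24,77/3] y:[27,82/3] z:[22,68/3] -> miss, prune
    N9 x:[22,77/3] y:[64/3,73/3] z:[21,74/3] -> hit [22,73/3] leaf, test {P3(miss), P9@t=22}
    N13 x:[59/3,76/3] y:[79/3,85/3] z:[64/3,77/3] -> miss, prune

Summary -> nodes [0, 4, 8, 15, 16, 2, 9, 13]; box-tests=8; leaf-entries=1; first=P9

== RESULT ==
1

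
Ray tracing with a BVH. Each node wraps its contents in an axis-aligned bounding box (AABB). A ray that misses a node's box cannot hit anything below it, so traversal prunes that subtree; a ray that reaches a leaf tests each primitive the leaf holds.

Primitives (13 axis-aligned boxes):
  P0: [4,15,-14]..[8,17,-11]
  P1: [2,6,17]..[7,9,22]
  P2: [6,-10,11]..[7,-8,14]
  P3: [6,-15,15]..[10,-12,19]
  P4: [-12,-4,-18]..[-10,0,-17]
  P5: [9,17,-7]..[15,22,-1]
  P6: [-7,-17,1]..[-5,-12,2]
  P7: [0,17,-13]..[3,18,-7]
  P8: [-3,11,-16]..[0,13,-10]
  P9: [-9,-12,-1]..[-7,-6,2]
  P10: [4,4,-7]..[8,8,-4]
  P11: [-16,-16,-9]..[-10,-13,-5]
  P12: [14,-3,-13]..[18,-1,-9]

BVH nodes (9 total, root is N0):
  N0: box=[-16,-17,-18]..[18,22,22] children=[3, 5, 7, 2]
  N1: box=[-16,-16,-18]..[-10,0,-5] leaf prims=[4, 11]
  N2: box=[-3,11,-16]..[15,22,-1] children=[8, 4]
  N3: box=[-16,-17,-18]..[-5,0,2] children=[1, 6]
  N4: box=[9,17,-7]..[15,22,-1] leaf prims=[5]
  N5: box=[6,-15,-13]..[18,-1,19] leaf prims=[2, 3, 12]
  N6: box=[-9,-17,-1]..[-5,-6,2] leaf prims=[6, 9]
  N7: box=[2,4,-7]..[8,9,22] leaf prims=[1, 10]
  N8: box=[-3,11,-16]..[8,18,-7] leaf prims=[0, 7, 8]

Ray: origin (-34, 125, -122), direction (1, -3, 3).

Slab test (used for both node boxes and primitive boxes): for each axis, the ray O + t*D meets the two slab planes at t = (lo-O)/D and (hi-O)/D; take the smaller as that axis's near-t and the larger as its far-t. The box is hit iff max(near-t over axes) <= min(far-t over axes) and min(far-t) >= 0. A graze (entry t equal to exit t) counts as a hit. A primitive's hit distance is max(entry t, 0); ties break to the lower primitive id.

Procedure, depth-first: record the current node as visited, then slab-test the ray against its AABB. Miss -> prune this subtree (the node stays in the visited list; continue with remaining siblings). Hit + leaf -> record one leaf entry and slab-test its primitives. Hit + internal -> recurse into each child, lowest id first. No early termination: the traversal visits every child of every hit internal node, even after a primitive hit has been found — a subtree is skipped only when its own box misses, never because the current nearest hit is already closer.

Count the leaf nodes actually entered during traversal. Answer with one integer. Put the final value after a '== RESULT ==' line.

Walk:
N0 x:[18,52] y:[103/3,142/3] z:[104/3,48] -> hit [104/3,142/3], descend [2, 3, 5, 7]
  N2 x:[31,49] y:[103/3,38] z:[106/3,121/3] -> hit [106/3,38], descend [4, 8]
    N4 x:[43,49] y:[103/3,36] z:[115/3,121/3] -> miss, prune
    N8 x:[31,42] y:[107/3,38] z:[106/3,115/3] -> hit [107/3,38] leaf, test {P0(miss), P7(miss), P8(miss)}
  N3 x:[18,29] y:[125/3,142/3] z:[104/3,124/3] -> miss, prune
  N5 x:[40,52] y:[42,140/3] z:[109/3,47] -> hit [42,140/3] leaf, test {P2(miss), P3(miss), P12(miss)}
  N7 x:[36,42] y:[116/3,121/3] z:[115/3,48] -> hit [116/3,121/3] leaf, test {P1(miss), P10@t=39}

order=[0, 2, 4, 8, 3, 5, 7]  |boxes|=7  |leaves|=3  hit=P10

== RESULT ==
3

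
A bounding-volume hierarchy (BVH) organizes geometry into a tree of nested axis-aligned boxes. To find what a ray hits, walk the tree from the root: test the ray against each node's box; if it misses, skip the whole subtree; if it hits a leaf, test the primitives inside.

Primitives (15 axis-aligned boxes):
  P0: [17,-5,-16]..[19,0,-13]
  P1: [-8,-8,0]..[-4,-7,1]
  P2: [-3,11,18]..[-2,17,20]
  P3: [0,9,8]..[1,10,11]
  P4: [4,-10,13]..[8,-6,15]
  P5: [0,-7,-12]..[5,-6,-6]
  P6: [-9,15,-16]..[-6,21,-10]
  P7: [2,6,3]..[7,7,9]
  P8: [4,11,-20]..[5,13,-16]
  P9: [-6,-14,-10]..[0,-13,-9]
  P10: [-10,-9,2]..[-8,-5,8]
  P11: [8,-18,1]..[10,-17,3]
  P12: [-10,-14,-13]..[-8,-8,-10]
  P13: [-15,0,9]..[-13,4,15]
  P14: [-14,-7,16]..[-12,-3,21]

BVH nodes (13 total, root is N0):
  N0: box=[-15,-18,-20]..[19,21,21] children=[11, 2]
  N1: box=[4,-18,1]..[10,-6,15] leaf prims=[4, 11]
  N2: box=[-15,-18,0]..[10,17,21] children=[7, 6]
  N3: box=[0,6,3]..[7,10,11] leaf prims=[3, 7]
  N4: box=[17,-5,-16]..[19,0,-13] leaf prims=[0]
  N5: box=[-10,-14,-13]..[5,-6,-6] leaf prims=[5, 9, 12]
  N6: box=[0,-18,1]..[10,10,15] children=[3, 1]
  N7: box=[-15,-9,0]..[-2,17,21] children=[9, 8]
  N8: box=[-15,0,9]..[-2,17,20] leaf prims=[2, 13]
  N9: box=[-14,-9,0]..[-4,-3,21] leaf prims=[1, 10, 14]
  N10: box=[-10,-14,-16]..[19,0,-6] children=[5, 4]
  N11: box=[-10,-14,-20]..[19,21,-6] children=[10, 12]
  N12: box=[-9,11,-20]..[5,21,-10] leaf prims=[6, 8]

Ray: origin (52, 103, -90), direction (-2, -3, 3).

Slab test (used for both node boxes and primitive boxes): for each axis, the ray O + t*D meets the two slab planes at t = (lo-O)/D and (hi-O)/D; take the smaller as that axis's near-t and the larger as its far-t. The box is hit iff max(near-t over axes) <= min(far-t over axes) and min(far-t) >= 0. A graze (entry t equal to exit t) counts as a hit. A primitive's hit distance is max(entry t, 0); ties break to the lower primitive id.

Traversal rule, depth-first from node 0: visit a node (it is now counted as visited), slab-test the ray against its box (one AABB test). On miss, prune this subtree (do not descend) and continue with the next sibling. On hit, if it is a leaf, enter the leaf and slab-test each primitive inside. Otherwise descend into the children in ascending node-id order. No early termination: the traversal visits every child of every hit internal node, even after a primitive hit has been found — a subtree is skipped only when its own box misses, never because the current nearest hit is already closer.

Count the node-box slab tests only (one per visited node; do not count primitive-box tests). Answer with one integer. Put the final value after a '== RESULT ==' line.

Traverse from the root:
N0 x:[33/2,67/2] y:[82/3,121/3] z:[70/3,37] -> hit [82/3,67/2], descend [2, 11]
  N2 x:[21,67/2] y:[86/3,121/3] z:[30,37] -> hit [30,67/2], descend [6, 7]
    N6 x:[21,26] y:[31,121/3] z:[91/3,35] -> miss, prune
    N7 x:[27,67/2] y:[86/3,112/3] z:[30,37] -> hit [30,67/2], descend [8, 9]
      N8 x:[27,67/2] y:[86/3,103/3] z:[33,110/3] -> hit [33,67/2] leaf, test {P2(miss), P13@t=33}
      N9 x:[28,33] y:[106/3,112/3] z:[30,37] -> miss, prune
  N11 x:[33/2,31] y:[82/3,39] z:[70/3,28] -> hit [82/3,28], descend [10, 12]
    N10 x:[33/2,31] y:[103/3,39] z:[74/3,28] -> miss, prune
    N12 x:[47/2,61/2] y:[82/3,92/3] z:[70/3,80/3] -> miss, prune

Summary -> nodes [0, 2, 6, 7, 8, 9, 11, 10, 12]; box-tests=9; leaf-entries=1; first=P13

== RESULT ==
9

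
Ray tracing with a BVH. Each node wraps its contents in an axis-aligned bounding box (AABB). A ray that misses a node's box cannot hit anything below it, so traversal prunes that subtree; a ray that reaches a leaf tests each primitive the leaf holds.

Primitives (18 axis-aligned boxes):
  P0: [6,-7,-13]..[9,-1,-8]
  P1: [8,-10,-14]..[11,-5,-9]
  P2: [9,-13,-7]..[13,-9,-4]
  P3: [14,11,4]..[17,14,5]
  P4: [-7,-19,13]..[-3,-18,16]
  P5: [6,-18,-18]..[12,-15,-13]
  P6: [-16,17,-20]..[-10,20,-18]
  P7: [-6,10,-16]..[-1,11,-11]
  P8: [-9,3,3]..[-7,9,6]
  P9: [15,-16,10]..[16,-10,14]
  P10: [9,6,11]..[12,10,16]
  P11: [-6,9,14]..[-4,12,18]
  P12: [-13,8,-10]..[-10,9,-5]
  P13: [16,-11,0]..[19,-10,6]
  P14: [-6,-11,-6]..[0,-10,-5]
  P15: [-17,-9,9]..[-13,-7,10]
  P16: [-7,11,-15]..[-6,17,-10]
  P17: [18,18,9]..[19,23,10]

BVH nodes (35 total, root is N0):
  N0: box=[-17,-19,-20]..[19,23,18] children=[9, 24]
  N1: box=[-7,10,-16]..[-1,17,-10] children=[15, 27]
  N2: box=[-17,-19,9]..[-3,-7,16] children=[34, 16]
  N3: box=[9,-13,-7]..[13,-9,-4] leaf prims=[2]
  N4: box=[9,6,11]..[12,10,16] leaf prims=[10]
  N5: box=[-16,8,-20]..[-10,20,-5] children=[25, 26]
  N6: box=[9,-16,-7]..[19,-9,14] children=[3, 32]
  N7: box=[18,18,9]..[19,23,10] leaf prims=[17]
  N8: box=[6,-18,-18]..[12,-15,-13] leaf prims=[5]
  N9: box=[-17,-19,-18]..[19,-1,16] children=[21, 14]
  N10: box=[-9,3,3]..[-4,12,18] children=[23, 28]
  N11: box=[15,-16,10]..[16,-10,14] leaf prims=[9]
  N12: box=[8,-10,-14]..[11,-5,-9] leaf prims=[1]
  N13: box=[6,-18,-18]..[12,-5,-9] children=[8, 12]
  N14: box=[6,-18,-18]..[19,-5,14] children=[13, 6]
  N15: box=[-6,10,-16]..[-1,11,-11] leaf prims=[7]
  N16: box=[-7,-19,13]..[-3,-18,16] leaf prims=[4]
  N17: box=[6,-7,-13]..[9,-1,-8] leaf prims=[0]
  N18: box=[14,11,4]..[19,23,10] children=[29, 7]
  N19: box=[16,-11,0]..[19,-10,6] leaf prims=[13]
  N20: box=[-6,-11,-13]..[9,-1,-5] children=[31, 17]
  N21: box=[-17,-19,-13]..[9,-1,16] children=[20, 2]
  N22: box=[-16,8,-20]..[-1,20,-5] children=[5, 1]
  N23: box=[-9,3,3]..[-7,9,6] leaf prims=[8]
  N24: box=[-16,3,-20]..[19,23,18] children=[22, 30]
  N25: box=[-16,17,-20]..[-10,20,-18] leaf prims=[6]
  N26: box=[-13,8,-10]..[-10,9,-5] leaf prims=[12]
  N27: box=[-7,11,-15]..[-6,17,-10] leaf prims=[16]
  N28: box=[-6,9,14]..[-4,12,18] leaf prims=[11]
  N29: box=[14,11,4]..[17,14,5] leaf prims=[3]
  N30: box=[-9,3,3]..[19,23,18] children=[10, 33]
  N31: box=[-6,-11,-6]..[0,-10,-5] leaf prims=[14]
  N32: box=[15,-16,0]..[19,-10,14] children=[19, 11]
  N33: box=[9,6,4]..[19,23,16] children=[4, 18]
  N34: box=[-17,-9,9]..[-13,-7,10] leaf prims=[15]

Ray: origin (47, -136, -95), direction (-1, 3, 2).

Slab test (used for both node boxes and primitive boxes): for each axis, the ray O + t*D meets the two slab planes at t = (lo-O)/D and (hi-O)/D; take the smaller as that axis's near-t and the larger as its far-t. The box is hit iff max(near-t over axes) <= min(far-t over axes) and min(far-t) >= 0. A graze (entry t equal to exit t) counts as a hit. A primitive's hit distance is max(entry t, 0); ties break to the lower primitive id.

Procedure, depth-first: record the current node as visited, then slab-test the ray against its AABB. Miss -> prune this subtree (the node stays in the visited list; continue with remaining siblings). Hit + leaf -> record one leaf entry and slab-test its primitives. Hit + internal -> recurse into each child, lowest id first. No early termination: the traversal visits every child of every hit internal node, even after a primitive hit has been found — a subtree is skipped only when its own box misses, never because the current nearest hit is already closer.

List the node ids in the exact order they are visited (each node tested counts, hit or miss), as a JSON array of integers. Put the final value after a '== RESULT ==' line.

Walk:
N0 x:[28,64] y:[39,53] z:[75/2,113/2] -> hit [39,53], descend [9, 24]
  N9 x:[28,64] y:[39,45] z:[77/2,111/2] -> hit [39,45], descend [14, 21]
    N14 x:[28,41] y:[118/3,131/3] z:[77/2,109/2] -> hit [118/3,41], descend [6, 13]
      N6 x:[28,38] y:[40,127/3] z:[44,109/2] -> miss, prune
      N13 x:[35,41] y:[118/3,131/3] z:[77/2,43] -> hit [118/3,41], descend [8, 12]
        N8 x:[35,41] y:[118/3,121/3] z:[77/2,41] -> hit [118/3,121/3] leaf, test {P5@t=118/3}
        N12 x:[36,39] y:[42,131/3] z:[81/2,43] -> miss, prune
    N21 x:[38,64] y:[39,45] z:[41,111/2] -> hit [41,45], descend [2, 20]
      N2 x:[50,64] y:[39,43] z:[52,111/2] -> miss, prune
      N20 x:[38,53] y:[125/3,45] z:[41,45] -> hit [125/3,45], descend [17, 31]
        N17 x:[38,41] y:[43,45] z:[41,87/2] -> miss, prune
        N31 x:[47,53] y:[125/3,42] z:[89/2,45] -> miss, prune
  N24 x:[28,63] y:[139/3,53] z:[75/2,113/2] -> hit [139/3,53], descend [22, 30]
    N22 x:[48,63] y:[48,52] z:[75/2,45] -> miss, prune
    N30 x:[28,56] y:[139/3,53] z:[49,113/2] -> hit [49,53], descend [10, 33]
      N10 x:[51,56] y:[139/3,148/3] z:[49,113/2] -> miss, prune
      N33 x:[28,38] y:[142/3,53] z:[99/2,111/2] -> miss, prune

Visited [0, 9, 14, 6, 13, 8, 12, 21, 2, 20, 17, 31, 24, 22, 30, 10, 33]. Tests: 17 box, 1 leaf. Nearest: P5.

== RESULT ==
[0, 9, 14, 6, 13, 8, 12, 21, 2, 20, 17, 31, 24, 22, 30, 10, 33]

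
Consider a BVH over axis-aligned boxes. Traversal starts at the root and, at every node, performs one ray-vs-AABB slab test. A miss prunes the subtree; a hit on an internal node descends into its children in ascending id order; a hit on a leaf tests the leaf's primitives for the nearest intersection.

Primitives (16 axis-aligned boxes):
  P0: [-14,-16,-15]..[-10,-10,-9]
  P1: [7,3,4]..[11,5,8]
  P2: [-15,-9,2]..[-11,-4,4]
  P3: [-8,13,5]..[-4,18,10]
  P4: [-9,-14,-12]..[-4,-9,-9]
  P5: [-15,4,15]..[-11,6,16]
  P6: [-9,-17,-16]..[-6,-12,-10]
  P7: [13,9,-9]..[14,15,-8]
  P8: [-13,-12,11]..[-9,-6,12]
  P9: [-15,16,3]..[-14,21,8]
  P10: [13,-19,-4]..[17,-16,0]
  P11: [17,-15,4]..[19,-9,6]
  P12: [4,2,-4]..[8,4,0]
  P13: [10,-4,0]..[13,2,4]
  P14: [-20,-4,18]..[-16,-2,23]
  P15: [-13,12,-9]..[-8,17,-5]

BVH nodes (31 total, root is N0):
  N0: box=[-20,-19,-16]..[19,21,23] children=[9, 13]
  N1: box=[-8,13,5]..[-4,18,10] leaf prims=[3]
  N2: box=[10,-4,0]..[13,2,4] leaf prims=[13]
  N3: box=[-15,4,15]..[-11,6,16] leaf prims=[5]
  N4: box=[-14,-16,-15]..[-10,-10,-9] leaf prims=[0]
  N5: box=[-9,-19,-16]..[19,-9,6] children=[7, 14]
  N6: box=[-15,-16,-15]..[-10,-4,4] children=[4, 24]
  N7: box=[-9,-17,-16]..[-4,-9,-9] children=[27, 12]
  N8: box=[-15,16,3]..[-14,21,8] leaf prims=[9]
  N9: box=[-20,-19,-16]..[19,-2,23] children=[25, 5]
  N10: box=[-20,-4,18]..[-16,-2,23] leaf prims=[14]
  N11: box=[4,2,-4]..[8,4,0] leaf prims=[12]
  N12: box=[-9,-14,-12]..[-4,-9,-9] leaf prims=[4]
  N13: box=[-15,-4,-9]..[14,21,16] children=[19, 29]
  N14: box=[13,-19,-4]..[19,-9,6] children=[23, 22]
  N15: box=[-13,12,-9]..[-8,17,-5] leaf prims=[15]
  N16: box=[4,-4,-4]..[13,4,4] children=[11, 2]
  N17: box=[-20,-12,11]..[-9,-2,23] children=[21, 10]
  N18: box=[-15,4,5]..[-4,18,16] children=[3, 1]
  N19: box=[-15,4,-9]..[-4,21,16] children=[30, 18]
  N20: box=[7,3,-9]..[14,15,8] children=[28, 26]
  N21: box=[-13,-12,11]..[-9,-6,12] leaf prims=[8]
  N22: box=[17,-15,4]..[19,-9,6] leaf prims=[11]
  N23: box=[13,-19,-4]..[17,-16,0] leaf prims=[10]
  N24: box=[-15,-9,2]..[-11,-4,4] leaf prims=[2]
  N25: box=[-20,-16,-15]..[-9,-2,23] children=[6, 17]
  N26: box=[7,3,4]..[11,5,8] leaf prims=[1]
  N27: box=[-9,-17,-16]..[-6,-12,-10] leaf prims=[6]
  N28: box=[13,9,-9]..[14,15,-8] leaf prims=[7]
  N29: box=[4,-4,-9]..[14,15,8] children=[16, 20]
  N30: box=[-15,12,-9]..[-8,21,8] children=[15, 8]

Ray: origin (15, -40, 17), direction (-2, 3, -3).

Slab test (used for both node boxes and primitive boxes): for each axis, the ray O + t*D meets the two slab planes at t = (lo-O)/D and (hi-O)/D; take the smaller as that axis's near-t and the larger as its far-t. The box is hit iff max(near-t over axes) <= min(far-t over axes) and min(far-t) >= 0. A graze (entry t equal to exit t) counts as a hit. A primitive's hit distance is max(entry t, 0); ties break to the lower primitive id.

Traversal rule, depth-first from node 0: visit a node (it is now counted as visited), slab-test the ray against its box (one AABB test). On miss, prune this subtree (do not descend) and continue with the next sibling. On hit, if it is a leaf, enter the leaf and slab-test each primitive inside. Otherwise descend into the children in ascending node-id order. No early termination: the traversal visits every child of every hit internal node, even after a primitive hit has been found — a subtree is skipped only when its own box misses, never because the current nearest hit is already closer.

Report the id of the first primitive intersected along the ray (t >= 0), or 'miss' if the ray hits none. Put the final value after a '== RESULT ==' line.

Traverse from the root:
N0 x:[-2,35/2] y:[7,61/3] z:[-2,11] -> hit [7,11], descend [9, 13]
  N9 x:[-2,35/2] y:[7,38/3] z:[-2,11] -> hit [7,11], descend [5, 25]
    N5 x:[-2,12] y:[7,31/3] z:[11/3,11] -> hit [7,31/3], descend [7, 14]
      N7 x:[19/2,12] y:[23/3,31/3] z:[26/3,11] -> hit [19/2,31/3], descend [12, 27]
        N12 x:[19/2,12] y:[26/3,31/3] z:[26/3,29/3] -> hit [19/2,29/3] leaf, test {P4@t=19/2}
        N27 x:[21/2,12] y:[23/3,28/3] z:[9,11] -> miss, prune
      N14 x:[-2,1] y:[7,31/3] z:[11/3,7] -> miss, prune
    N25 x:[12,35/2] y:[8,38/3] z:[-2,32/3] -> miss, prune
  N13 x:[1/2,15] y:[12,61/3] z:[1/3,26/3] -> miss, prune

Visited [0, 9, 5, 7, 12, 27, 14, 25, 13]. Tests: 9 box, 1 leaf. Nearest: P4.

== RESULT ==
4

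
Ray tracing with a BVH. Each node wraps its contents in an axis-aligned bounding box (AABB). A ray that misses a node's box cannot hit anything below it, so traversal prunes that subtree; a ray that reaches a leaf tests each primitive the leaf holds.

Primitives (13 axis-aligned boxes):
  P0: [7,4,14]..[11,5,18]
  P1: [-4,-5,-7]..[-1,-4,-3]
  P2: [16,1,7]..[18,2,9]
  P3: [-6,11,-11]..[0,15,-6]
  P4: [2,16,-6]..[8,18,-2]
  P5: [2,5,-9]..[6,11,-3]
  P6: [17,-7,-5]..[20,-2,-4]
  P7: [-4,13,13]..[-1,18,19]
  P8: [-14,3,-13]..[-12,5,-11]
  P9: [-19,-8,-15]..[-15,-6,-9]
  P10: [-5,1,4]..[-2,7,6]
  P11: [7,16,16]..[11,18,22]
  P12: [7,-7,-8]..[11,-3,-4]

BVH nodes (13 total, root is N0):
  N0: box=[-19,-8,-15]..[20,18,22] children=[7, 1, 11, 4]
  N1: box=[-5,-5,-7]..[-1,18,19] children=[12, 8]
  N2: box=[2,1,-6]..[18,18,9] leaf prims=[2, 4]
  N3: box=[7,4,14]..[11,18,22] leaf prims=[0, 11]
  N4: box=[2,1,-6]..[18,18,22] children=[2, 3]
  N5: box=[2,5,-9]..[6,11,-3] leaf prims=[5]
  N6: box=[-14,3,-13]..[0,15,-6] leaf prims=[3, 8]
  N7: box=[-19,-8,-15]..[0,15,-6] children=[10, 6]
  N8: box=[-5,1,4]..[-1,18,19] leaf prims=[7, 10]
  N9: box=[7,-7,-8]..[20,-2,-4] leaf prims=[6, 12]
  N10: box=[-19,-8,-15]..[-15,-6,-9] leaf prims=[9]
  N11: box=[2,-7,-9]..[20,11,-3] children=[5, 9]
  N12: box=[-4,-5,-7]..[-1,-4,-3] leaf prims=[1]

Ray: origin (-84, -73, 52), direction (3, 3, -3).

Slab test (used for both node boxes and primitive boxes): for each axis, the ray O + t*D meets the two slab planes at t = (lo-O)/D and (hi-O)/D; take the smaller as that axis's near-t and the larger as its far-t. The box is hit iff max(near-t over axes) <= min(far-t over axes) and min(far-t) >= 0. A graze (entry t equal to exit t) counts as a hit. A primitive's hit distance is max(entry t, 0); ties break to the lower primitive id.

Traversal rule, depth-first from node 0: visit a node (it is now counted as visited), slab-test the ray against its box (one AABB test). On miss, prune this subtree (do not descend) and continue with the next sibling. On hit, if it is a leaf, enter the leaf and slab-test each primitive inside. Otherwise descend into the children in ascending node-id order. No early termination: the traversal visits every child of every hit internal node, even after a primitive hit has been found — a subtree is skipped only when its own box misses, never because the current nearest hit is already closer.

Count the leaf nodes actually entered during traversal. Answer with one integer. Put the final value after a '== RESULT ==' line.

Traverse from the root:
N0 x:[65/3,104/3] y:[65/3,91/3] z:[10,67/3] -> hit [65/3,67/3], descend [1, 4, 7, 11]
  N1 x:[79/3,83/3] y:[68/3,91/3] z:[11,59/3] -> miss, prune
  N4 x:[86/3,34] y:[74/3,91/3] z:[10,58/3] -> miss, prune
  N7 x:[65/3,28] y:[65/3,88/3] z:[58/3,67/3] -> hit [65/3,67/3], descend [6, 10]
    N6 x:[70/3,28] y:[76/3,88/3] z:[58/3,65/3] -> miss, prune
    N10 x:[65/3,23] y:[65/3,67/3] z:[61/3,67/3] -> hit [65/3,67/3] leaf, test {P9@t=65/3}
  N11 x:[86/3,104/3] y:[22,28] z:[55/3,61/3] -> miss, prune

order=[0, 1, 4, 7, 6, 10, 11]  |boxes|=7  |leaves|=1  hit=P9

== RESULT ==
1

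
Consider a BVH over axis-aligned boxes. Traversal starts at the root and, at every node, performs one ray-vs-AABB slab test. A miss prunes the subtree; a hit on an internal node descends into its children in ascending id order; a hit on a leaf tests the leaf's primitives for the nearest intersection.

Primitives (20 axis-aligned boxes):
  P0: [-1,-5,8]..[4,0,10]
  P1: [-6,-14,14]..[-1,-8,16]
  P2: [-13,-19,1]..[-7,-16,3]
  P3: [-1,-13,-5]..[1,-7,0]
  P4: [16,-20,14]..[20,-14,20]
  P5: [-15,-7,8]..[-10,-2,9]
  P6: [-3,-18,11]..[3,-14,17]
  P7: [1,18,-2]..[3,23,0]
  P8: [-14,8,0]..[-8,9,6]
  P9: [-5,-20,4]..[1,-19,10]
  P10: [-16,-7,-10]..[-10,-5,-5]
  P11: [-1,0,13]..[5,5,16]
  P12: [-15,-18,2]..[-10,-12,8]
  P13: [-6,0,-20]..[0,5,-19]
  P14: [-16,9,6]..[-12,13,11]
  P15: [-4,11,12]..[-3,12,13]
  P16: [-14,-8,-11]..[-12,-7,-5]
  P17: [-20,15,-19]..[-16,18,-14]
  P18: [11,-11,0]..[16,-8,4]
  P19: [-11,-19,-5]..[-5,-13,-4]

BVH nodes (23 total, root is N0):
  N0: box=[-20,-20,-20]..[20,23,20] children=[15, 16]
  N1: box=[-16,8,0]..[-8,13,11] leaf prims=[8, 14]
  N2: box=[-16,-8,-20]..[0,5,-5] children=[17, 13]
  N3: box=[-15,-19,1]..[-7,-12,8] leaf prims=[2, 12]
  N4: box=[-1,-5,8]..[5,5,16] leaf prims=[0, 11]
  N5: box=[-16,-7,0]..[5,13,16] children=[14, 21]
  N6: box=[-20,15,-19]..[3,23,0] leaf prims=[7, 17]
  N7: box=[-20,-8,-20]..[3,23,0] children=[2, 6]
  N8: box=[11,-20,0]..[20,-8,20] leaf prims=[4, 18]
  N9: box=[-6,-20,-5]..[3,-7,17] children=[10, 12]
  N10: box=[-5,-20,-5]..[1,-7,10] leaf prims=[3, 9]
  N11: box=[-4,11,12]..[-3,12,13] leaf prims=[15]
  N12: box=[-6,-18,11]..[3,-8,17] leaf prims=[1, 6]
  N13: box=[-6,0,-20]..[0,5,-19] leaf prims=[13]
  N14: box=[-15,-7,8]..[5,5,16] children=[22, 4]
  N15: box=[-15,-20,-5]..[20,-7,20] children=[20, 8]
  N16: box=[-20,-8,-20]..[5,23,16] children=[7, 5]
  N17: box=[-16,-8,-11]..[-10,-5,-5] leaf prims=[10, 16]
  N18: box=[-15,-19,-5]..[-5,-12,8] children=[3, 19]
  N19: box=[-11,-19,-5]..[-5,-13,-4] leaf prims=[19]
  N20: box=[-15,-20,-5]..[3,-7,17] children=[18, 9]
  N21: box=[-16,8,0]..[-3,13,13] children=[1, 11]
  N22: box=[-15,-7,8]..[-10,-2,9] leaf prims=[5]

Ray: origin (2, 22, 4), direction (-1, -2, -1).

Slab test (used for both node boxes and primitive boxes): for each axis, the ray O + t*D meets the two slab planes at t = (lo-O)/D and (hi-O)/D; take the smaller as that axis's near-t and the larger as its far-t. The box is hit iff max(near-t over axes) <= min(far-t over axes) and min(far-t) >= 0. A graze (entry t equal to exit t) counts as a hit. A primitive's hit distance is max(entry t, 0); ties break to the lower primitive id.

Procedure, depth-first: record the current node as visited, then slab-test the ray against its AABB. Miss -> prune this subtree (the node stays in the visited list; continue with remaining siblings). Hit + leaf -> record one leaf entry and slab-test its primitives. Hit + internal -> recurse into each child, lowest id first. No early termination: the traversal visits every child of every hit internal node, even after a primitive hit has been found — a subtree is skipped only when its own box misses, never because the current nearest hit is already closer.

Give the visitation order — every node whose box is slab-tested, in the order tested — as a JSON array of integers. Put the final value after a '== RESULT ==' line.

Trace the traversal:
N0 x:[-18,22] y:[-1/2,21] z:[-16,24] -> hit [-1/2,21], descend [15, 16]
  N15 x:[-18,17] y:[29/2,21] z:[-16,9] -> miss, prune
  N16 x:[-3,22] y:[-1/2,15] z:[-12,24] -> hit [-1/2,15], descend [5, 7]
    N5 x:[-3,18] y:[9/2,29/2] z:[-12,4] -> miss, prune
    N7 x:[-1,22] y:[-1/2,15] z:[4,24] -> hit [4,15], descend [2, 6]
      N2 x:[2,18] y:[17/2,15] z:[9,24] -> hit [9,15], descend [13, 17]
        N13 x:[2,8] y:[17/2,11] z:[23,24] -> miss, prune
        N17 x:[12,18] y:[27/2,15] z:[9,15] -> hit [27/2,15] leaf, test {P10@t=27/2, P16@t=29/2}
      N6 x:[-1,22] y:[-1/2,7/2] z:[4,23] -> miss, prune

Visited [0, 15, 16, 5, 7, 2, 13, 17, 6]. Tests: 9 box, 1 leaf. Nearest: P10.

== RESULT ==
[0, 15, 16, 5, 7, 2, 13, 17, 6]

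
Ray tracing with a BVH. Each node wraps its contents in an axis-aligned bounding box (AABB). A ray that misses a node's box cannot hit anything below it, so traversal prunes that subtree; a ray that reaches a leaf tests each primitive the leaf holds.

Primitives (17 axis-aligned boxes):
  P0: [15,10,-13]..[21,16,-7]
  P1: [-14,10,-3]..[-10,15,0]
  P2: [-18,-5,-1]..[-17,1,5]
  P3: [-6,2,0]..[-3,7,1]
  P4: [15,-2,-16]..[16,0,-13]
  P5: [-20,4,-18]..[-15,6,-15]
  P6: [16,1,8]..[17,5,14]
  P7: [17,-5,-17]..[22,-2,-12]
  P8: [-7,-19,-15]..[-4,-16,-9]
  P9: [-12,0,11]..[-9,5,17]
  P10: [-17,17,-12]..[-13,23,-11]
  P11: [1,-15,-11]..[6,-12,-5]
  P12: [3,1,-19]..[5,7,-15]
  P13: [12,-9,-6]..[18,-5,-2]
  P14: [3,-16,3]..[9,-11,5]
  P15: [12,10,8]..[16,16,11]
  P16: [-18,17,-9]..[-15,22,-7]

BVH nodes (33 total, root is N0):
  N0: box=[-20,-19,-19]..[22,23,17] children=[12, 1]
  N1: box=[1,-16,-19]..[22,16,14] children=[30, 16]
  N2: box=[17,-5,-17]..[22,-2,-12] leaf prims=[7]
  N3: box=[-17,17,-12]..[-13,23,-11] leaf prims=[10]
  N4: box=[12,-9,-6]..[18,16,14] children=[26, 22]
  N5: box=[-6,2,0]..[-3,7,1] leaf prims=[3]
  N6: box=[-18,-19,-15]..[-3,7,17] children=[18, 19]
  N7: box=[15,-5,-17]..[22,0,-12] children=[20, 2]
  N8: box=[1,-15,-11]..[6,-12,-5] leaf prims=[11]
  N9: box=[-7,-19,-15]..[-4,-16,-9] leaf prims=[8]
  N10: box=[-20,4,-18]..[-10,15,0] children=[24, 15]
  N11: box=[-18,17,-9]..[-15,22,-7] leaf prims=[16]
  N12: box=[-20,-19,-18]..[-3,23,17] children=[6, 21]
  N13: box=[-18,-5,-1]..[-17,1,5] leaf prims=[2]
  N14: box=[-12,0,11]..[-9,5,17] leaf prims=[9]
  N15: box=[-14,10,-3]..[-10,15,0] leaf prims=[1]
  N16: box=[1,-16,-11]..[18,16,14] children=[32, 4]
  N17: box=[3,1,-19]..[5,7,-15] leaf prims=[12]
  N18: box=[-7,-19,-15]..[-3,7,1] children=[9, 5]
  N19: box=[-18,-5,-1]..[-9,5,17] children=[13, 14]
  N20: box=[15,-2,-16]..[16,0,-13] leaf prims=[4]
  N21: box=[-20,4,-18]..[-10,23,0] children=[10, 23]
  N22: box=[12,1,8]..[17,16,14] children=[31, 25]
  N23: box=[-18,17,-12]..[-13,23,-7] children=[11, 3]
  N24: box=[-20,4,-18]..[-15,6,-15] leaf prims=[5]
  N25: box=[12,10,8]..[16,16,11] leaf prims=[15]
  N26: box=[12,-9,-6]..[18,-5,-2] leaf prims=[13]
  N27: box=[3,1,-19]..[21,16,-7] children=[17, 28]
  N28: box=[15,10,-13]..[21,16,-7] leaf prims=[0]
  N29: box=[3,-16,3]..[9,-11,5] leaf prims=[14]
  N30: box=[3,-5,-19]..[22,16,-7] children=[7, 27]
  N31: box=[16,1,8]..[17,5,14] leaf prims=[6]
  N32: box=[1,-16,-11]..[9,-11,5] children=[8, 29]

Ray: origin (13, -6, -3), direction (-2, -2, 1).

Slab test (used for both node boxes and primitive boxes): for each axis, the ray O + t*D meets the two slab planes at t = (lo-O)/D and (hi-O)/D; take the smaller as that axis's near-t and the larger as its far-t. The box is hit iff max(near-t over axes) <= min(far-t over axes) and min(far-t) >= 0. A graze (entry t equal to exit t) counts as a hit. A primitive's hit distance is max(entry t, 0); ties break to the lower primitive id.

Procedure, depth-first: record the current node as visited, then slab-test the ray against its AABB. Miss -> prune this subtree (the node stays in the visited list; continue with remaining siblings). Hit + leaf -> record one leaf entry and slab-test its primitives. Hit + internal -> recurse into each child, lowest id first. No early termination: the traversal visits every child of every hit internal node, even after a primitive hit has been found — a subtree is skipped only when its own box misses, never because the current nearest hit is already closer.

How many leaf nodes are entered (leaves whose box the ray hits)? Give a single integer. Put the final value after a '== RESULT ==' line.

Trace the traversal:
N0 x:[-9/2,33/2] y:[-29/2,13/2] z:[-16,20] -> hit [-9/2,13/2], descend [1, 12]
  N1 x:[-9/2,6] y:[-11,5] z:[-16,17] -> hit [-9/2,5], descend [16, 30]
    N16 x:[-5/2,6] y:[-11,5] z:[-8,17] -> hit [-5/2,5], descend [4, 32]
      N4 x:[-5/2,1/2] y:[-11,3/2] z:[-3,17] -> hit [-5/2,1/2], descend [22, 26]
        N22 x:[-2,1/2] y:[-11,-7/2] z:[11,17] -> miss, prune
        N26 x:[-5/2,1/2] y:[-1/2,3/2] z:[-3,1] -> hit [-1/2,1/2] leaf, test {P13@t=0}
      N32 x:[2,6] y:[5/2,5] z:[-8,8] -> hit [5/2,5], descend [8, 29]
        N8 x:[7/2,6] y:[3,9/2] z:[-8,-2] -> miss, prune
        N29 x:[2,5] y:[5/2,5] z:[6,8] -> miss, prune
    N30 x:[-9/2,5] y:[-11,-1/2] z:[-16,-4] -> miss, prune
  N12 x:[8,33/2] y:[-29/2,13/2] z:[-15,20] -> miss, prune

order=[0, 1, 16, 4, 22, 26, 32, 8, 29, 30, 12]  |boxes|=11  |leaves|=1  hit=P13

== RESULT ==
1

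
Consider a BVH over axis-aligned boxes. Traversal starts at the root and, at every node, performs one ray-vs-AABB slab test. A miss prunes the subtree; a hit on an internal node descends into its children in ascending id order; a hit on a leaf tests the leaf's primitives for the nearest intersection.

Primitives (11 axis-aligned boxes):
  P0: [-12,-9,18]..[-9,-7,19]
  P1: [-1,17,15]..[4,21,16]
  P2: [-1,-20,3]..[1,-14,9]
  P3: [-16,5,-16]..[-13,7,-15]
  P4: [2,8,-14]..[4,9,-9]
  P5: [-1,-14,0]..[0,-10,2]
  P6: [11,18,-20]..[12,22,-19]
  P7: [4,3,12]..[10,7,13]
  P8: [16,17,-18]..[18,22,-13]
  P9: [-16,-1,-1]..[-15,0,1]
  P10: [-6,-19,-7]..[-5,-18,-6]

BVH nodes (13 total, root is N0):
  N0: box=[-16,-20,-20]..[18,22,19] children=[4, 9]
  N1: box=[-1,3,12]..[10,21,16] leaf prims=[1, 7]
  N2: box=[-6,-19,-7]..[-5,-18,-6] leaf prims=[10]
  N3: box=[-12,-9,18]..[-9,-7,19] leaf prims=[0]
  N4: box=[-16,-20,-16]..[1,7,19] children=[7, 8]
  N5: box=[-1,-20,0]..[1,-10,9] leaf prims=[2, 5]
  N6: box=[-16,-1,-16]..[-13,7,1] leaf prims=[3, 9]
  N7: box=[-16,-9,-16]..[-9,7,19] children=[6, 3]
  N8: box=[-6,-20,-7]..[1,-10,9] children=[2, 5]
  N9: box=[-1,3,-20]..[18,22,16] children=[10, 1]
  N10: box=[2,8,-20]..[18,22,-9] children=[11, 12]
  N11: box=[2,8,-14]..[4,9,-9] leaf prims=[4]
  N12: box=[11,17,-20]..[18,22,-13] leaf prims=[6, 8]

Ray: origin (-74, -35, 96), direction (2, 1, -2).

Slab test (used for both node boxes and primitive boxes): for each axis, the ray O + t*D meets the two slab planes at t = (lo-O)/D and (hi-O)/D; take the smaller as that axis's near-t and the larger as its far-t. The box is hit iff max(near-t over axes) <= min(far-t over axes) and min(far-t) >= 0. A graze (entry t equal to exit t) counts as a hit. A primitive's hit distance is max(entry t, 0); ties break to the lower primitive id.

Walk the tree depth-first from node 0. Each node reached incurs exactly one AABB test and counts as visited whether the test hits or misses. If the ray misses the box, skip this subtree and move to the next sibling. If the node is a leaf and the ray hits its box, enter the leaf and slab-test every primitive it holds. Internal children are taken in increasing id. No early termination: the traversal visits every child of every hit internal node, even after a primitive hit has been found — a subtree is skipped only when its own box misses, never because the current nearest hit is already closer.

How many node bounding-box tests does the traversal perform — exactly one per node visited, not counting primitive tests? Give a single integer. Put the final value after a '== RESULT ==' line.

Walk:
N0 x:[29,46] y:[15,57] z:[77/2,58] -> hit [77/2,46], descend [4, 9]
  N4 x:[29,75/2] y:[15,42] z:[77/2,56] -> miss, prune
  N9 x:[73/2,46] y:[38,57] z:[40,58] -> hit [40,46], descend [1, 10]
    N1 x:[73/2,42] y:[38,56] z:[40,42] -> hit [40,42] leaf, test {P1(miss), P7@t=83/2}
    N10 x:[38,46] y:[43,57] z:[105/2,58] -> miss, prune

5 AABB tests over nodes [0, 4, 9, 1, 10]; 1 leaf entered; closest P7.

== RESULT ==
5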